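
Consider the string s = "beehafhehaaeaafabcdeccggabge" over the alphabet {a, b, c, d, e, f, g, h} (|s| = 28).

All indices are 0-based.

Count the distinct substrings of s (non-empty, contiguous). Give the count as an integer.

380

rank | idx | suffix
   0 |   9 | aaeaafabcdeccggabge
   1 |  12 | aafabcdeccggabge
   2 |  15 | abcdeccggabge
   3 |  24 | abge
   4 |  10 | aeaafabcdeccggabge
   5 |  13 | afabcdeccggabge
   6 |   4 | afhehaaeaafabcdeccggabge
   7 |  16 | bcdeccggabge
   8 |   0 | beehafhehaaeaafabcdeccggabge
   9 |  25 | bge
  10 |  20 | ccggabge
  11 |  17 | cdeccggabge
  12 |  21 | cggabge
  13 |  18 | deccggabge
  14 |  27 | e
  15 |  11 | eaafabcdeccggabge
  16 |  19 | eccggabge
  17 |   1 | eehafhehaaeaafabcdeccggabge
  18 |   7 | ehaaeaafabcdeccggabge
  19 |   2 | ehafhehaaeaafabcdeccggabge
  20 |  14 | fabcdeccggabge
  21 |   5 | fhehaaeaafabcdeccggabge
  22 |  23 | gabge
  23 |  26 | ge
  24 |  22 | ggabge
  25 |   8 | haaeaafabcdeccggabge
  26 |   3 | hafhehaaeaafabcdeccggabge
  27 |   6 | hehaaeaafabcdeccggabge

SA = [9, 12, 15, 24, 10, 13, 4, 16, 0, 25, 20, 17, 21, 18, 27, 11, 19, 1, 7, 2, 14, 5, 23, 26, 22, 8, 3, 6]
[i] adj suffixes → lcp
  [1] 9/12 → 2 ('aa')
  [2] 12/15 → 1 ('a')
  [3] 15/24 → 2 ('ab')
  [4] 24/10 → 1 ('a')
  [5] 10/13 → 1 ('a')
  [6] 13/4 → 2 ('af')
  [7] 4/16 → 0 ('')
  [8] 16/0 → 1 ('b')
  [9] 0/25 → 1 ('b')
  [10] 25/20 → 0 ('')
  [11] 20/17 → 1 ('c')
  [12] 17/21 → 1 ('c')
  [13] 21/18 → 0 ('')
  [14] 18/27 → 0 ('')
  [15] 27/11 → 1 ('e')
  [16] 11/19 → 1 ('e')
  [17] 19/1 → 1 ('e')
  [18] 1/7 → 1 ('e')
  [19] 7/2 → 3 ('eha')
  [20] 2/14 → 0 ('')
  [21] 14/5 → 1 ('f')
  [22] 5/23 → 0 ('')
  [23] 23/26 → 1 ('g')
  [24] 26/22 → 1 ('g')
  [25] 22/8 → 0 ('')
  [26] 8/3 → 2 ('ha')
  [27] 3/6 → 1 ('h')

n(n+1)/2 = 28·29/2 = 406
Σ LCP = 0 + 2 + 1 + 2 + 1 + 1 + 2 + 0 + 1 + 1 + 0 + 1 + 1 + 0 + 0 + 1 + 1 + 1 + 1 + 3 + 0 + 1 + 0 + 1 + 1 + 0 + 2 + 1 = 26
distinct = 406 − 26 = 380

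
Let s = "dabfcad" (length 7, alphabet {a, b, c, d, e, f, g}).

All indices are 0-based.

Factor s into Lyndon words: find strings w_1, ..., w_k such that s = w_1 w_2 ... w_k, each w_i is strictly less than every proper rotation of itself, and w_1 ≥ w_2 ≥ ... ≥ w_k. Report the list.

emit factor 1: 'd' (i=0, period=1)
emit factor 2: 'abfcad' (i=1, period=6)

["d", "abfcad"]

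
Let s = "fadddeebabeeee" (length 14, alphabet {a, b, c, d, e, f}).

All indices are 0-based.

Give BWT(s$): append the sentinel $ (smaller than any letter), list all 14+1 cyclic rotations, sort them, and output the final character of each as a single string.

ebfeaaddeeedeb$

rank  rotation         last
    0  $fadddeebabeeee  e
    1  abeeee$fadddeeb  b
    2  adddeebabeeee$f  f
    3  babeeee$fadddee  e
    4  beeee$fadddeeba  a
    5  dddeebabeeee$fa  a
    6  ddeebabeeee$fad  d
    7  deebabeeee$fadd  d
    8  e$fadddeebabeee  e
    9  ebabeeee$faddde  e
   10  ee$fadddeebabee  e
   11  eebabeeee$faddd  d
   12  eee$fadddeebabe  e
   13  eeee$fadddeebab  b
   14  fadddeebabeeee$  $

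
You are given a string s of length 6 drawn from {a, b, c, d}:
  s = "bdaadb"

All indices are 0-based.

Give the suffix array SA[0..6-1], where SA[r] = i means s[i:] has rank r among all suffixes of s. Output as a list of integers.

[2, 3, 5, 0, 1, 4]

rank | idx | suffix
   0 |   2 | aadb
   1 |   3 | adb
   2 |   5 | b
   3 |   0 | bdaadb
   4 |   1 | daadb
   5 |   4 | db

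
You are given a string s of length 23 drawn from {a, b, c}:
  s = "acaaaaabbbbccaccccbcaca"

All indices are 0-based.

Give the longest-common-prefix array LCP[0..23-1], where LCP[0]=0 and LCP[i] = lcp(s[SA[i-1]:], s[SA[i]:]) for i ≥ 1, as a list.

sorted suffixes:
  #0 SA[0]=22  'a'
  #1 SA[1]=2  'aaaaabbbbccaccccbcaca'
  #2 SA[2]=3  'aaaabbbbccaccccbcaca'
  #3 SA[3]=4  'aaabbbbccaccccbcaca'
  #4 SA[4]=5  'aabbbbccaccccbcaca'
  #5 SA[5]=6  'abbbbccaccccbcaca'
  #6 SA[6]=20  'aca'
  #7 SA[7]=0  'acaaaaabbbbccaccccbcaca'
  #8 SA[8]=13  'accccbcaca'
  #9 SA[9]=7  'bbbbccaccccbcaca'
  #10 SA[10]=8  'bbbccaccccbcaca'
  #11 SA[11]=9  'bbccaccccbcaca'
  #12 SA[12]=18  'bcaca'
  #13 SA[13]=10  'bccaccccbcaca'
  #14 SA[14]=21  'ca'
  #15 SA[15]=1  'caaaaabbbbccaccccbcaca'
  #16 SA[16]=19  'caca'
  #17 SA[17]=12  'caccccbcaca'
  #18 SA[18]=17  'cbcaca'
  #19 SA[19]=11  'ccaccccbcaca'
  #20 SA[20]=16  'ccbcaca'
  #21 SA[21]=15  'cccbcaca'
  #22 SA[22]=14  'ccccbcaca'

SA = [22, 2, 3, 4, 5, 6, 20, 0, 13, 7, 8, 9, 18, 10, 21, 1, 19, 12, 17, 11, 16, 15, 14]
[i] adj suffixes → lcp
  [1] 22/2 → 1 ('a')
  [2] 2/3 → 4 ('aaaa')
  [3] 3/4 → 3 ('aaa')
  [4] 4/5 → 2 ('aa')
  [5] 5/6 → 1 ('a')
  [6] 6/20 → 1 ('a')
  [7] 20/0 → 3 ('aca')
  [8] 0/13 → 2 ('ac')
  [9] 13/7 → 0 ('')
  [10] 7/8 → 3 ('bbb')
  [11] 8/9 → 2 ('bb')
  [12] 9/18 → 1 ('b')
  [13] 18/10 → 2 ('bc')
  [14] 10/21 → 0 ('')
  [15] 21/1 → 2 ('ca')
  [16] 1/19 → 2 ('ca')
  [17] 19/12 → 3 ('cac')
  [18] 12/17 → 1 ('c')
  [19] 17/11 → 1 ('c')
  [20] 11/16 → 2 ('cc')
  [21] 16/15 → 2 ('cc')
  [22] 15/14 → 3 ('ccc')

[0, 1, 4, 3, 2, 1, 1, 3, 2, 0, 3, 2, 1, 2, 0, 2, 2, 3, 1, 1, 2, 2, 3]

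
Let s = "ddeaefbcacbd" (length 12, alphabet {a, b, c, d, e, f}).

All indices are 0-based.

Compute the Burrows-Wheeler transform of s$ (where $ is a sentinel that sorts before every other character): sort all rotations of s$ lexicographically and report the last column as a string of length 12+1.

dcefcbab$ddae

rank  rotation       last
    0  $ddeaefbcacbd  d
    1  acbd$ddeaefbc  c
    2  aefbcacbd$dde  e
    3  bcacbd$ddeaef  f
    4  bd$ddeaefbcac  c
    5  cacbd$ddeaefb  b
    6  cbd$ddeaefbca  a
    7  d$ddeaefbcacb  b
    8  ddeaefbcacbd$  $
    9  deaefbcacbd$d  d
   10  eaefbcacbd$dd  d
   11  efbcacbd$ddea  a
   12  fbcacbd$ddeae  e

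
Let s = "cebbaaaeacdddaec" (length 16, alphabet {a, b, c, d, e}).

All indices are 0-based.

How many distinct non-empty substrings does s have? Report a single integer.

122

rank→(start, suffix):
  0 → (4, 'aaaeacdddaec')
  1 → (5, 'aaeacdddaec')
  2 → (8, 'acdddaec')
  3 → (6, 'aeacdddaec')
  4 → (13, 'aec')
  5 → (3, 'baaaeacdddaec')
  6 → (2, 'bbaaaeacdddaec')
  7 → (15, 'c')
  8 → (9, 'cdddaec')
  9 → (0, 'cebbaaaeacdddaec')
  10 → (12, 'daec')
  11 → (11, 'ddaec')
  12 → (10, 'dddaec')
  13 → (7, 'eacdddaec')
  14 → (1, 'ebbaaaeacdddaec')
  15 → (14, 'ec')

SA = [4, 5, 8, 6, 13, 3, 2, 15, 9, 0, 12, 11, 10, 7, 1, 14]
i: (SA[i-1],SA[i]) lcp shared
  1: (4,5) 2 'aa'
  2: (5,8) 1 'a'
  3: (8,6) 1 'a'
  4: (6,13) 2 'ae'
  5: (13,3) 0 ''
  6: (3,2) 1 'b'
  7: (2,15) 0 ''
  8: (15,9) 1 'c'
  9: (9,0) 1 'c'
  10: (0,12) 0 ''
  11: (12,11) 1 'd'
  12: (11,10) 2 'dd'
  13: (10,7) 0 ''
  14: (7,1) 1 'e'
  15: (1,14) 1 'e'

n(n+1)/2 = 16·17/2 = 136
Σ LCP = 0 + 2 + 1 + 1 + 2 + 0 + 1 + 0 + 1 + 1 + 0 + 1 + 2 + 0 + 1 + 1 = 14
distinct = 136 − 14 = 122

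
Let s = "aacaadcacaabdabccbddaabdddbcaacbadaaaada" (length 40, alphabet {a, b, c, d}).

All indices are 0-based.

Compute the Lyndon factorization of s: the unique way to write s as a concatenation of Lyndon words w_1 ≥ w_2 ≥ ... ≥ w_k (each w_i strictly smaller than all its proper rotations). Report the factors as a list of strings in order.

emit factor 1: 'aacaadcac' (i=0, period=9)
emit factor 2: 'aabdabccbddaabdddbcaacbad' (i=9, period=25)
emit factor 3: 'aaaad' (i=34, period=5)
emit factor 4: 'a' (i=39, period=1)

["aacaadcac", "aabdabccbddaabdddbcaacbad", "aaaad", "a"]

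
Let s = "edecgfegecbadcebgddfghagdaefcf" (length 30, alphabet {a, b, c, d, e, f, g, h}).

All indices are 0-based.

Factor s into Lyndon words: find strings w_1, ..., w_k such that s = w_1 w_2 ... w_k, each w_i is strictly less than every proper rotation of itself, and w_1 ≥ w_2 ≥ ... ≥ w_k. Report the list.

emit factor 1: 'e' (i=0, period=1)
emit factor 2: 'de' (i=1, period=2)
emit factor 3: 'cgfege' (i=3, period=6)
emit factor 4: 'c' (i=9, period=1)
emit factor 5: 'b' (i=10, period=1)
emit factor 6: 'adcebgddfghagdaefcf' (i=11, period=19)

["e", "de", "cgfege", "c", "b", "adcebgddfghagdaefcf"]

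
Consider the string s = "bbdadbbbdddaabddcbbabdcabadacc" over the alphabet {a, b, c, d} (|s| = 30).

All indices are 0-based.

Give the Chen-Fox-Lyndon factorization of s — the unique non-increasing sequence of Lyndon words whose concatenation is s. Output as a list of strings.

["bbd", "adbbbddd", "aabddcbbabdcabadacc"]

emit factor 1: 'bbd' (i=0, period=3)
emit factor 2: 'adbbbddd' (i=3, period=8)
emit factor 3: 'aabddcbbabdcabadacc' (i=11, period=19)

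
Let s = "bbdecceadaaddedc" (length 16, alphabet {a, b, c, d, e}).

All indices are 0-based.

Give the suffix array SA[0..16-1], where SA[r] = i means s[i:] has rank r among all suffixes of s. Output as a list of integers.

[9, 7, 10, 0, 1, 15, 4, 5, 8, 14, 11, 2, 12, 6, 3, 13]

rank | idx | suffix
   0 |   9 | aaddedc
   1 |   7 | adaaddedc
   2 |  10 | addedc
   3 |   0 | bbdecceadaaddedc
   4 |   1 | bdecceadaaddedc
   5 |  15 | c
   6 |   4 | cceadaaddedc
   7 |   5 | ceadaaddedc
   8 |   8 | daaddedc
   9 |  14 | dc
  10 |  11 | ddedc
  11 |   2 | decceadaaddedc
  12 |  12 | dedc
  13 |   6 | eadaaddedc
  14 |   3 | ecceadaaddedc
  15 |  13 | edc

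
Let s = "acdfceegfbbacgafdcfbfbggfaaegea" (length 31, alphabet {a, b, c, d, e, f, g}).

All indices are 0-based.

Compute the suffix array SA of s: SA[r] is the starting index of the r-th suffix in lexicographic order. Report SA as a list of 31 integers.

rank | idx | suffix
   0 |  30 | a
   1 |  25 | aaegea
   2 |   0 | acdfceegfbbacgafdcfbfbggfaaegea
   3 |  11 | acgafdcfbfbggfaaegea
   4 |  26 | aegea
   5 |  14 | afdcfbfbggfaaegea
   6 |  10 | bacgafdcfbfbggfaaegea
   7 |   9 | bbacgafdcfbfbggfaaegea
   8 |  19 | bfbggfaaegea
   9 |  21 | bggfaaegea
  10 |   1 | cdfceegfbbacgafdcfbfbggfaaegea
  11 |   4 | ceegfbbacgafdcfbfbggfaaegea
  12 |  17 | cfbfbggfaaegea
  13 |  12 | cgafdcfbfbggfaaegea
  14 |  16 | dcfbfbggfaaegea
  15 |   2 | dfceegfbbacgafdcfbfbggfaaegea
  16 |  29 | ea
  17 |   5 | eegfbbacgafdcfbfbggfaaegea
  18 |  27 | egea
  19 |   6 | egfbbacgafdcfbfbggfaaegea
  20 |  24 | faaegea
  21 |   8 | fbbacgafdcfbfbggfaaegea
  22 |  18 | fbfbggfaaegea
  23 |  20 | fbggfaaegea
  24 |   3 | fceegfbbacgafdcfbfbggfaaegea
  25 |  15 | fdcfbfbggfaaegea
  26 |  13 | gafdcfbfbggfaaegea
  27 |  28 | gea
  28 |  23 | gfaaegea
  29 |   7 | gfbbacgafdcfbfbggfaaegea
  30 |  22 | ggfaaegea

[30, 25, 0, 11, 26, 14, 10, 9, 19, 21, 1, 4, 17, 12, 16, 2, 29, 5, 27, 6, 24, 8, 18, 20, 3, 15, 13, 28, 23, 7, 22]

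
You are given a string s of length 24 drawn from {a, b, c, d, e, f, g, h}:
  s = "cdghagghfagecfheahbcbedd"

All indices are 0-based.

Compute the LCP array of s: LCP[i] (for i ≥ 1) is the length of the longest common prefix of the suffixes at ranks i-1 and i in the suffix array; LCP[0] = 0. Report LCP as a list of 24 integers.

rank→(start, suffix):
  0 → (9, 'agecfheahbcbedd')
  1 → (4, 'agghfagecfheahbcbedd')
  2 → (16, 'ahbcbedd')
  3 → (18, 'bcbedd')
  4 → (20, 'bedd')
  5 → (19, 'cbedd')
  6 → (0, 'cdghagghfagecfheahbcbedd')
  7 → (12, 'cfheahbcbedd')
  8 → (23, 'd')
  9 → (22, 'dd')
  10 → (1, 'dghagghfagecfheahbcbedd')
  11 → (15, 'eahbcbedd')
  12 → (11, 'ecfheahbcbedd')
  13 → (21, 'edd')
  14 → (8, 'fagecfheahbcbedd')
  15 → (13, 'fheahbcbedd')
  16 → (10, 'gecfheahbcbedd')
  17 → (5, 'gghfagecfheahbcbedd')
  18 → (2, 'ghagghfagecfheahbcbedd')
  19 → (6, 'ghfagecfheahbcbedd')
  20 → (3, 'hagghfagecfheahbcbedd')
  21 → (17, 'hbcbedd')
  22 → (14, 'heahbcbedd')
  23 → (7, 'hfagecfheahbcbedd')

SA = [9, 4, 16, 18, 20, 19, 0, 12, 23, 22, 1, 15, 11, 21, 8, 13, 10, 5, 2, 6, 3, 17, 14, 7]
[i] adj suffixes → lcp
  [1] 9/4 → 2 ('ag')
  [2] 4/16 → 1 ('a')
  [3] 16/18 → 0 ('')
  [4] 18/20 → 1 ('b')
  [5] 20/19 → 0 ('')
  [6] 19/0 → 1 ('c')
  [7] 0/12 → 1 ('c')
  [8] 12/23 → 0 ('')
  [9] 23/22 → 1 ('d')
  [10] 22/1 → 1 ('d')
  [11] 1/15 → 0 ('')
  [12] 15/11 → 1 ('e')
  [13] 11/21 → 1 ('e')
  [14] 21/8 → 0 ('')
  [15] 8/13 → 1 ('f')
  [16] 13/10 → 0 ('')
  [17] 10/5 → 1 ('g')
  [18] 5/2 → 1 ('g')
  [19] 2/6 → 2 ('gh')
  [20] 6/3 → 0 ('')
  [21] 3/17 → 1 ('h')
  [22] 17/14 → 1 ('h')
  [23] 14/7 → 1 ('h')

[0, 2, 1, 0, 1, 0, 1, 1, 0, 1, 1, 0, 1, 1, 0, 1, 0, 1, 1, 2, 0, 1, 1, 1]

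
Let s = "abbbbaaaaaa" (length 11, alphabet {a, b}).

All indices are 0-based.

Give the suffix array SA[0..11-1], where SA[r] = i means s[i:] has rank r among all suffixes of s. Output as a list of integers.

rank | idx | suffix
   0 |  10 | a
   1 |   9 | aa
   2 |   8 | aaa
   3 |   7 | aaaa
   4 |   6 | aaaaa
   5 |   5 | aaaaaa
   6 |   0 | abbbbaaaaaa
   7 |   4 | baaaaaa
   8 |   3 | bbaaaaaa
   9 |   2 | bbbaaaaaa
  10 |   1 | bbbbaaaaaa

[10, 9, 8, 7, 6, 5, 0, 4, 3, 2, 1]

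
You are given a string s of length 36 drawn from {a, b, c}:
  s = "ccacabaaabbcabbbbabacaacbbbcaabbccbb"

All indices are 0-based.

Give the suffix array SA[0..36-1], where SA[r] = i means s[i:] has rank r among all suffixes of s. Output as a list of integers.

[6, 7, 28, 21, 4, 17, 12, 8, 29, 19, 2, 22, 35, 5, 16, 18, 34, 15, 14, 13, 24, 25, 9, 30, 26, 10, 31, 27, 20, 3, 11, 1, 33, 23, 0, 32]

rank→(start, suffix):
  0 → (6, 'aaabbcabbbbabacaacbbbcaabbccbb')
  1 → (7, 'aabbcabbbbabacaacbbbcaabbccbb')
  2 → (28, 'aabbccbb')
  3 → (21, 'aacbbbcaabbccbb')
  4 → (4, 'abaaabbcabbbbabacaacbbbcaabbccbb')
  5 → (17, 'abacaacbbbcaabbccbb')
  6 → (12, 'abbbbabacaacbbbcaabbccbb')
  7 → (8, 'abbcabbbbabacaacbbbcaabbccbb')
  8 → (29, 'abbccbb')
  9 → (19, 'acaacbbbcaabbccbb')
  10 → (2, 'acabaaabbcabbbbabacaacbbbcaabbccbb')
  11 → (22, 'acbbbcaabbccbb')
  12 → (35, 'b')
  13 → (5, 'baaabbcabbbbabacaacbbbcaabbccbb')
  14 → (16, 'babacaacbbbcaabbccbb')
  15 → (18, 'bacaacbbbcaabbccbb')
  16 → (34, 'bb')
  17 → (15, 'bbabacaacbbbcaabbccbb')
  18 → (14, 'bbbabacaacbbbcaabbccbb')
  19 → (13, 'bbbbabacaacbbbcaabbccbb')
  20 → (24, 'bbbcaabbccbb')
  21 → (25, 'bbcaabbccbb')
  22 → (9, 'bbcabbbbabacaacbbbcaabbccbb')
  23 → (30, 'bbccbb')
  24 → (26, 'bcaabbccbb')
  25 → (10, 'bcabbbbabacaacbbbcaabbccbb')
  26 → (31, 'bccbb')
  27 → (27, 'caabbccbb')
  28 → (20, 'caacbbbcaabbccbb')
  29 → (3, 'cabaaabbcabbbbabacaacbbbcaabbccbb')
  30 → (11, 'cabbbbabacaacbbbcaabbccbb')
  31 → (1, 'cacabaaabbcabbbbabacaacbbbcaabbccbb')
  32 → (33, 'cbb')
  33 → (23, 'cbbbcaabbccbb')
  34 → (0, 'ccacabaaabbcabbbbabacaacbbbcaabbccbb')
  35 → (32, 'ccbb')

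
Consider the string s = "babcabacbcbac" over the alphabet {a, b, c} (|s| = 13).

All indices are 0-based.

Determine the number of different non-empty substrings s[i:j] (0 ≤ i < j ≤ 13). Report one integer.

74

rank→(start, suffix):
  0 → (4, 'abacbcbac')
  1 → (1, 'abcabacbcbac')
  2 → (11, 'ac')
  3 → (6, 'acbcbac')
  4 → (0, 'babcabacbcbac')
  5 → (10, 'bac')
  6 → (5, 'bacbcbac')
  7 → (2, 'bcabacbcbac')
  8 → (8, 'bcbac')
  9 → (12, 'c')
  10 → (3, 'cabacbcbac')
  11 → (9, 'cbac')
  12 → (7, 'cbcbac')

SA = [4, 1, 11, 6, 0, 10, 5, 2, 8, 12, 3, 9, 7]
rank  pair      lcp
   1  s[4:],s[1:]  2  'ab'
   2  s[1:],s[11:]  1  'a'
   3  s[11:],s[6:]  2  'ac'
   4  s[6:],s[0:]  0  ''
   5  s[0:],s[10:]  2  'ba'
   6  s[10:],s[5:]  3  'bac'
   7  s[5:],s[2:]  1  'b'
   8  s[2:],s[8:]  2  'bc'
   9  s[8:],s[12:]  0  ''
  10  s[12:],s[3:]  1  'c'
  11  s[3:],s[9:]  1  'c'
  12  s[9:],s[7:]  2  'cb'

n(n+1)/2 = 13·14/2 = 91
Σ LCP = 0 + 2 + 1 + 2 + 0 + 2 + 3 + 1 + 2 + 0 + 1 + 1 + 2 = 17
distinct = 91 − 17 = 74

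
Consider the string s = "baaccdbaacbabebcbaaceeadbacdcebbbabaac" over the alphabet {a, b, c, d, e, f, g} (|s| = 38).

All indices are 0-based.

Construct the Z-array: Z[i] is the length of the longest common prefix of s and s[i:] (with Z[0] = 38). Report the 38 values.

[38, 0, 0, 0, 0, 0, 4, 0, 0, 0, 2, 0, 1, 0, 1, 0, 4, 0, 0, 0, 0, 0, 0, 0, 2, 0, 0, 0, 0, 0, 1, 1, 2, 0, 4, 0, 0, 0]

Z[0]=38
i=1: outside box; Z[1]=0
i=2: outside box; Z[2]=0
i=3: outside box; Z[3]=0
i=4: outside box; Z[4]=0
i=5: outside box; Z[5]=0
i=6: outside box; Z[6]=4 grow→box=[6,10)
i=7: min(r-i=3, Z[1]=0)=0; Z[7]=0
i=8: min(r-i=2, Z[2]=0)=0; Z[8]=0
i=9: min(r-i=1, Z[3]=0)=0; Z[9]=0
i=10: outside box; Z[10]=2 grow→box=[10,12)
i=11: min(r-i=1, Z[1]=0)=0; Z[11]=0
i=12: outside box; Z[12]=1 grow→box=[12,13)
i=13: outside box; Z[13]=0
i=14: outside box; Z[14]=1 grow→box=[14,15)
i=15: outside box; Z[15]=0
i=16: outside box; Z[16]=4 grow→box=[16,20)
i=17: min(r-i=3, Z[1]=0)=0; Z[17]=0
i=18: min(r-i=2, Z[2]=0)=0; Z[18]=0
i=19: min(r-i=1, Z[3]=0)=0; Z[19]=0
i=20: outside box; Z[20]=0
i=21: outside box; Z[21]=0
i=22: outside box; Z[22]=0
i=23: outside box; Z[23]=0
i=24: outside box; Z[24]=2 grow→box=[24,26)
i=25: min(r-i=1, Z[1]=0)=0; Z[25]=0
i=26: outside box; Z[26]=0
i=27: outside box; Z[27]=0
i=28: outside box; Z[28]=0
i=29: outside box; Z[29]=0
i=30: outside box; Z[30]=1 grow→box=[30,31)
i=31: outside box; Z[31]=1 grow→box=[31,32)
i=32: outside box; Z[32]=2 grow→box=[32,34)
i=33: min(r-i=1, Z[1]=0)=0; Z[33]=0
i=34: outside box; Z[34]=4 grow→box=[34,38)
i=35: min(r-i=3, Z[1]=0)=0; Z[35]=0
i=36: min(r-i=2, Z[2]=0)=0; Z[36]=0
i=37: min(r-i=1, Z[3]=0)=0; Z[37]=0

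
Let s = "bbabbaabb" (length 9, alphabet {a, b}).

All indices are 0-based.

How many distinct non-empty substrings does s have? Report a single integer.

32

sorted suffixes:
  #0 SA[0]=5  'aabb'
  #1 SA[1]=6  'abb'
  #2 SA[2]=2  'abbaabb'
  #3 SA[3]=8  'b'
  #4 SA[4]=4  'baabb'
  #5 SA[5]=1  'babbaabb'
  #6 SA[6]=7  'bb'
  #7 SA[7]=3  'bbaabb'
  #8 SA[8]=0  'bbabbaabb'

SA = [5, 6, 2, 8, 4, 1, 7, 3, 0]
[i] adj suffixes → lcp
  [1] 5/6 → 1 ('a')
  [2] 6/2 → 3 ('abb')
  [3] 2/8 → 0 ('')
  [4] 8/4 → 1 ('b')
  [5] 4/1 → 2 ('ba')
  [6] 1/7 → 1 ('b')
  [7] 7/3 → 2 ('bb')
  [8] 3/0 → 3 ('bba')

n(n+1)/2 = 9·10/2 = 45
Σ LCP = 0 + 1 + 3 + 0 + 1 + 2 + 1 + 2 + 3 = 13
distinct = 45 − 13 = 32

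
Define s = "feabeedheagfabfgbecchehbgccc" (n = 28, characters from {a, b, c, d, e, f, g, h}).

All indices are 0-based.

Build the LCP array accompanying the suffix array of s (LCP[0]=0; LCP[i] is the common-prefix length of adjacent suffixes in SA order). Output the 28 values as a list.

rank→(start, suffix):
  0 → (2, 'abeedheagfabfgbecchehbgccc')
  1 → (12, 'abfgbecchehbgccc')
  2 → (9, 'agfabfgbecchehbgccc')
  3 → (16, 'becchehbgccc')
  4 → (3, 'beedheagfabfgbecchehbgccc')
  5 → (13, 'bfgbecchehbgccc')
  6 → (23, 'bgccc')
  7 → (27, 'c')
  8 → (26, 'cc')
  9 → (25, 'ccc')
  10 → (18, 'cchehbgccc')
  11 → (19, 'chehbgccc')
  12 → (6, 'dheagfabfgbecchehbgccc')
  13 → (1, 'eabeedheagfabfgbecchehbgccc')
  14 → (8, 'eagfabfgbecchehbgccc')
  15 → (17, 'ecchehbgccc')
  16 → (5, 'edheagfabfgbecchehbgccc')
  17 → (4, 'eedheagfabfgbecchehbgccc')
  18 → (21, 'ehbgccc')
  19 → (11, 'fabfgbecchehbgccc')
  20 → (0, 'feabeedheagfabfgbecchehbgccc')
  21 → (14, 'fgbecchehbgccc')
  22 → (15, 'gbecchehbgccc')
  23 → (24, 'gccc')
  24 → (10, 'gfabfgbecchehbgccc')
  25 → (22, 'hbgccc')
  26 → (7, 'heagfabfgbecchehbgccc')
  27 → (20, 'hehbgccc')

SA = [2, 12, 9, 16, 3, 13, 23, 27, 26, 25, 18, 19, 6, 1, 8, 17, 5, 4, 21, 11, 0, 14, 15, 24, 10, 22, 7, 20]
i: (SA[i-1],SA[i]) lcp shared
  1: (2,12) 2 'ab'
  2: (12,9) 1 'a'
  3: (9,16) 0 ''
  4: (16,3) 2 'be'
  5: (3,13) 1 'b'
  6: (13,23) 1 'b'
  7: (23,27) 0 ''
  8: (27,26) 1 'c'
  9: (26,25) 2 'cc'
  10: (25,18) 2 'cc'
  11: (18,19) 1 'c'
  12: (19,6) 0 ''
  13: (6,1) 0 ''
  14: (1,8) 2 'ea'
  15: (8,17) 1 'e'
  16: (17,5) 1 'e'
  17: (5,4) 1 'e'
  18: (4,21) 1 'e'
  19: (21,11) 0 ''
  20: (11,0) 1 'f'
  21: (0,14) 1 'f'
  22: (14,15) 0 ''
  23: (15,24) 1 'g'
  24: (24,10) 1 'g'
  25: (10,22) 0 ''
  26: (22,7) 1 'h'
  27: (7,20) 2 'he'

[0, 2, 1, 0, 2, 1, 1, 0, 1, 2, 2, 1, 0, 0, 2, 1, 1, 1, 1, 0, 1, 1, 0, 1, 1, 0, 1, 2]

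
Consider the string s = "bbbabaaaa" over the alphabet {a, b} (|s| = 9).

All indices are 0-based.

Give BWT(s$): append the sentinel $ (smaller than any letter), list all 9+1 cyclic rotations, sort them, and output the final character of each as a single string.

rank  rotation    last
    0  $bbbabaaaa  a
    1  a$bbbabaaa  a
    2  aa$bbbabaa  a
    3  aaa$bbbaba  a
    4  aaaa$bbbab  b
    5  abaaaa$bbb  b
    6  baaaa$bbba  a
    7  babaaaa$bb  b
    8  bbabaaaa$b  b
    9  bbbabaaaa$  $

aaaabbabb$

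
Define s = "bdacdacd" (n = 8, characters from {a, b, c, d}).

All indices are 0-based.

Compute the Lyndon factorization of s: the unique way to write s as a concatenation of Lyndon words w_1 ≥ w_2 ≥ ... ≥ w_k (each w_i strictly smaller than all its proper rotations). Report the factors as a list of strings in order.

emit factor 1: 'bd' (i=0, period=2)
emit factor 2: 'acd' (i=2, period=3)
emit factor 3: 'acd' (i=5, period=3)

["bd", "acd", "acd"]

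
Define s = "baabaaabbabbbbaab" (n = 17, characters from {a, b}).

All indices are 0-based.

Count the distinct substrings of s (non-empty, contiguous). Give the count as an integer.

118

rank | idx | suffix
   0 |   4 | aaabbabbbbaab
   1 |  14 | aab
   2 |   1 | aabaaabbabbbbaab
   3 |   5 | aabbabbbbaab
   4 |  15 | ab
   5 |   2 | abaaabbabbbbaab
   6 |   6 | abbabbbbaab
   7 |   9 | abbbbaab
   8 |  16 | b
   9 |   3 | baaabbabbbbaab
  10 |  13 | baab
  11 |   0 | baabaaabbabbbbaab
  12 |   8 | babbbbaab
  13 |  12 | bbaab
  14 |   7 | bbabbbbaab
  15 |  11 | bbbaab
  16 |  10 | bbbbaab

SA = [4, 14, 1, 5, 15, 2, 6, 9, 16, 3, 13, 0, 8, 12, 7, 11, 10]
rank  pair      lcp
   1  s[4:],s[14:]  2  'aa'
   2  s[14:],s[1:]  3  'aab'
   3  s[1:],s[5:]  3  'aab'
   4  s[5:],s[15:]  1  'a'
   5  s[15:],s[2:]  2  'ab'
   6  s[2:],s[6:]  2  'ab'
   7  s[6:],s[9:]  3  'abb'
   8  s[9:],s[16:]  0  ''
   9  s[16:],s[3:]  1  'b'
  10  s[3:],s[13:]  3  'baa'
  11  s[13:],s[0:]  4  'baab'
  12  s[0:],s[8:]  2  'ba'
  13  s[8:],s[12:]  1  'b'
  14  s[12:],s[7:]  3  'bba'
  15  s[7:],s[11:]  2  'bb'
  16  s[11:],s[10:]  3  'bbb'

n(n+1)/2 = 17·18/2 = 153
Σ LCP = 0 + 2 + 3 + 3 + 1 + 2 + 2 + 3 + 0 + 1 + 3 + 4 + 2 + 1 + 3 + 2 + 3 = 35
distinct = 153 − 35 = 118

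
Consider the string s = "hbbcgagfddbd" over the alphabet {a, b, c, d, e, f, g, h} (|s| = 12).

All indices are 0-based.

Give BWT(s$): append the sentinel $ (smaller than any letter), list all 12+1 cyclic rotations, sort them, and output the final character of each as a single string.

dghbdbbdfgca$

rank  rotation       last
    0  $hbbcgagfddbd  d
    1  agfddbd$hbbcg  g
    2  bbcgagfddbd$h  h
    3  bcgagfddbd$hb  b
    4  bd$hbbcgagfdd  d
    5  cgagfddbd$hbb  b
    6  d$hbbcgagfddb  b
    7  dbd$hbbcgagfd  d
    8  ddbd$hbbcgagf  f
    9  fddbd$hbbcgag  g
   10  gagfddbd$hbbc  c
   11  gfddbd$hbbcga  a
   12  hbbcgagfddbd$  $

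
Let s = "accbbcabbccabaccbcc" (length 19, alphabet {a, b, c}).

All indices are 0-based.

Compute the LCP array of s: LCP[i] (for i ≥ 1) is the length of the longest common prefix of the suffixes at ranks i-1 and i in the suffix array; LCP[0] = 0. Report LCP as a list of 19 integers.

rank | idx | suffix
   0 |  11 | abaccbcc
   1 |   6 | abbccabaccbcc
   2 |   0 | accbbcabbccabaccbcc
   3 |  13 | accbcc
   4 |  12 | baccbcc
   5 |   3 | bbcabbccabaccbcc
   6 |   7 | bbccabaccbcc
   7 |   4 | bcabbccabaccbcc
   8 |  16 | bcc
   9 |   8 | bccabaccbcc
  10 |  18 | c
  11 |  10 | cabaccbcc
  12 |   5 | cabbccabaccbcc
  13 |   2 | cbbcabbccabaccbcc
  14 |  15 | cbcc
  15 |  17 | cc
  16 |   9 | ccabaccbcc
  17 |   1 | ccbbcabbccabaccbcc
  18 |  14 | ccbcc

SA = [11, 6, 0, 13, 12, 3, 7, 4, 16, 8, 18, 10, 5, 2, 15, 17, 9, 1, 14]
[i] adj suffixes → lcp
  [1] 11/6 → 2 ('ab')
  [2] 6/0 → 1 ('a')
  [3] 0/13 → 4 ('accb')
  [4] 13/12 → 0 ('')
  [5] 12/3 → 1 ('b')
  [6] 3/7 → 3 ('bbc')
  [7] 7/4 → 1 ('b')
  [8] 4/16 → 2 ('bc')
  [9] 16/8 → 3 ('bcc')
  [10] 8/18 → 0 ('')
  [11] 18/10 → 1 ('c')
  [12] 10/5 → 3 ('cab')
  [13] 5/2 → 1 ('c')
  [14] 2/15 → 2 ('cb')
  [15] 15/17 → 1 ('c')
  [16] 17/9 → 2 ('cc')
  [17] 9/1 → 2 ('cc')
  [18] 1/14 → 3 ('ccb')

[0, 2, 1, 4, 0, 1, 3, 1, 2, 3, 0, 1, 3, 1, 2, 1, 2, 2, 3]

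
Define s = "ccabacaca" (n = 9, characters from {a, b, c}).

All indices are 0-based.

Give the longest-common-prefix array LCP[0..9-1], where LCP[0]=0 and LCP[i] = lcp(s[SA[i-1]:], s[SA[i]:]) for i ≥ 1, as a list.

[0, 1, 1, 3, 0, 0, 2, 2, 1]

sorted suffixes:
  #0 SA[0]=8  'a'
  #1 SA[1]=2  'abacaca'
  #2 SA[2]=6  'aca'
  #3 SA[3]=4  'acaca'
  #4 SA[4]=3  'bacaca'
  #5 SA[5]=7  'ca'
  #6 SA[6]=1  'cabacaca'
  #7 SA[7]=5  'caca'
  #8 SA[8]=0  'ccabacaca'

SA = [8, 2, 6, 4, 3, 7, 1, 5, 0]
[i] adj suffixes → lcp
  [1] 8/2 → 1 ('a')
  [2] 2/6 → 1 ('a')
  [3] 6/4 → 3 ('aca')
  [4] 4/3 → 0 ('')
  [5] 3/7 → 0 ('')
  [6] 7/1 → 2 ('ca')
  [7] 1/5 → 2 ('ca')
  [8] 5/0 → 1 ('c')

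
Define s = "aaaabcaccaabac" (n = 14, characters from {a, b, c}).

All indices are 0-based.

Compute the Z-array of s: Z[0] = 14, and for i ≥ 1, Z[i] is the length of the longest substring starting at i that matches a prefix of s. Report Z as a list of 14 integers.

[14, 3, 2, 1, 0, 0, 1, 0, 0, 2, 1, 0, 1, 0]

Z[0]=14
i=1: i≥r, start 0; Z[1]=3 grow→box=[1,4)
i=2: min(r-i=2, Z[1]=3)=2; Z[2]=2
i=3: min(r-i=1, Z[2]=2)=1; Z[3]=1
i=4: i≥r, start 0; Z[4]=0
i=5: i≥r, start 0; Z[5]=0
i=6: i≥r, start 0; Z[6]=1 grow→box=[6,7)
i=7: i≥r, start 0; Z[7]=0
i=8: i≥r, start 0; Z[8]=0
i=9: i≥r, start 0; Z[9]=2 grow→box=[9,11)
i=10: min(r-i=1, Z[1]=3)=1; Z[10]=1
i=11: i≥r, start 0; Z[11]=0
i=12: i≥r, start 0; Z[12]=1 grow→box=[12,13)
i=13: i≥r, start 0; Z[13]=0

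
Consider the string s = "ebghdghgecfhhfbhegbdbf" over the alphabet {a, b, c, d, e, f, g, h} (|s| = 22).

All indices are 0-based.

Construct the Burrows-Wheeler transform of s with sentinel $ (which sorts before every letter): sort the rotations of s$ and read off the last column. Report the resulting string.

fgdefebh$ghbhcehbdgbhgf

rank  rotation                 last
    0  $ebghdghgecfhhfbhegbdbf  f
    1  bdbf$ebghdghgecfhhfbheg  g
    2  bf$ebghdghgecfhhfbhegbd  d
    3  bghdghgecfhhfbhegbdbf$e  e
    4  bhegbdbf$ebghdghgecfhhf  f
    5  cfhhfbhegbdbf$ebghdghge  e
    6  dbf$ebghdghgecfhhfbhegb  b
    7  dghgecfhhfbhegbdbf$ebgh  h
    8  ebghdghgecfhhfbhegbdbf$  $
    9  ecfhhfbhegbdbf$ebghdghg  g
   10  egbdbf$ebghdghgecfhhfbh  h
   11  f$ebghdghgecfhhfbhegbdb  b
   12  fbhegbdbf$ebghdghgecfhh  h
   13  fhhfbhegbdbf$ebghdghgec  c
   14  gbdbf$ebghdghgecfhhfbhe  e
   15  gecfhhfbhegbdbf$ebghdgh  h
   16  ghdghgecfhhfbhegbdbf$eb  b
   17  ghgecfhhfbhegbdbf$ebghd  d
   18  hdghgecfhhfbhegbdbf$ebg  g
   19  hegbdbf$ebghdghgecfhhfb  b
   20  hfbhegbdbf$ebghdghgecfh  h
   21  hgecfhhfbhegbdbf$ebghdg  g
   22  hhfbhegbdbf$ebghdghgecf  f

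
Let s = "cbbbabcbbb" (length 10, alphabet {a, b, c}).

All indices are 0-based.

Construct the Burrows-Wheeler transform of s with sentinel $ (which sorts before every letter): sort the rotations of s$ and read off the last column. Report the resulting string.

bbbbbbccab$

rank  rotation     last
    0  $cbbbabcbbb  b
    1  abcbbb$cbbb  b
    2  b$cbbbabcbb  b
    3  babcbbb$cbb  b
    4  bb$cbbbabcb  b
    5  bbabcbbb$cb  b
    6  bbb$cbbbabc  c
    7  bbbabcbbb$c  c
    8  bcbbb$cbbba  a
    9  cbbb$cbbbab  b
   10  cbbbabcbbb$  $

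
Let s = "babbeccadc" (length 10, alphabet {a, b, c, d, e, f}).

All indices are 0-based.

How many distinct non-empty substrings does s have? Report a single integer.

50

rank | idx | suffix
   0 |   1 | abbeccadc
   1 |   7 | adc
   2 |   0 | babbeccadc
   3 |   2 | bbeccadc
   4 |   3 | beccadc
   5 |   9 | c
   6 |   6 | cadc
   7 |   5 | ccadc
   8 |   8 | dc
   9 |   4 | eccadc

SA = [1, 7, 0, 2, 3, 9, 6, 5, 8, 4]
i: (SA[i-1],SA[i]) lcp shared
  1: (1,7) 1 'a'
  2: (7,0) 0 ''
  3: (0,2) 1 'b'
  4: (2,3) 1 'b'
  5: (3,9) 0 ''
  6: (9,6) 1 'c'
  7: (6,5) 1 'c'
  8: (5,8) 0 ''
  9: (8,4) 0 ''

n(n+1)/2 = 10·11/2 = 55
Σ LCP = 0 + 1 + 0 + 1 + 1 + 0 + 1 + 1 + 0 + 0 = 5
distinct = 55 − 5 = 50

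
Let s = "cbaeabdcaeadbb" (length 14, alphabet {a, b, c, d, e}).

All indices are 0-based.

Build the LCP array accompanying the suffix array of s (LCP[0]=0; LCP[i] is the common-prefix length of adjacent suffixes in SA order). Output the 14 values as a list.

[0, 1, 1, 3, 0, 1, 1, 1, 0, 1, 0, 1, 0, 2]

rank | idx | suffix
   0 |   4 | abdcaeadbb
   1 |  10 | adbb
   2 |   2 | aeabdcaeadbb
   3 |   8 | aeadbb
   4 |  13 | b
   5 |   1 | baeabdcaeadbb
   6 |  12 | bb
   7 |   5 | bdcaeadbb
   8 |   7 | caeadbb
   9 |   0 | cbaeabdcaeadbb
  10 |  11 | dbb
  11 |   6 | dcaeadbb
  12 |   3 | eabdcaeadbb
  13 |   9 | eadbb

SA = [4, 10, 2, 8, 13, 1, 12, 5, 7, 0, 11, 6, 3, 9]
[i] adj suffixes → lcp
  [1] 4/10 → 1 ('a')
  [2] 10/2 → 1 ('a')
  [3] 2/8 → 3 ('aea')
  [4] 8/13 → 0 ('')
  [5] 13/1 → 1 ('b')
  [6] 1/12 → 1 ('b')
  [7] 12/5 → 1 ('b')
  [8] 5/7 → 0 ('')
  [9] 7/0 → 1 ('c')
  [10] 0/11 → 0 ('')
  [11] 11/6 → 1 ('d')
  [12] 6/3 → 0 ('')
  [13] 3/9 → 2 ('ea')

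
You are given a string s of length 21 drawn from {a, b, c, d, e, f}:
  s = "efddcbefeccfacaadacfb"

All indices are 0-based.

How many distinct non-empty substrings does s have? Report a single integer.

213

sorted suffixes:
  #0 SA[0]=14  'aadacfb'
  #1 SA[1]=12  'acaadacfb'
  #2 SA[2]=17  'acfb'
  #3 SA[3]=15  'adacfb'
  #4 SA[4]=20  'b'
  #5 SA[5]=5  'befeccfacaadacfb'
  #6 SA[6]=13  'caadacfb'
  #7 SA[7]=4  'cbefeccfacaadacfb'
  #8 SA[8]=9  'ccfacaadacfb'
  #9 SA[9]=10  'cfacaadacfb'
  #10 SA[10]=18  'cfb'
  #11 SA[11]=16  'dacfb'
  #12 SA[12]=3  'dcbefeccfacaadacfb'
  #13 SA[13]=2  'ddcbefeccfacaadacfb'
  #14 SA[14]=8  'eccfacaadacfb'
  #15 SA[15]=0  'efddcbefeccfacaadacfb'
  #16 SA[16]=6  'efeccfacaadacfb'
  #17 SA[17]=11  'facaadacfb'
  #18 SA[18]=19  'fb'
  #19 SA[19]=1  'fddcbefeccfacaadacfb'
  #20 SA[20]=7  'feccfacaadacfb'

SA = [14, 12, 17, 15, 20, 5, 13, 4, 9, 10, 18, 16, 3, 2, 8, 0, 6, 11, 19, 1, 7]
[i] adj suffixes → lcp
  [1] 14/12 → 1 ('a')
  [2] 12/17 → 2 ('ac')
  [3] 17/15 → 1 ('a')
  [4] 15/20 → 0 ('')
  [5] 20/5 → 1 ('b')
  [6] 5/13 → 0 ('')
  [7] 13/4 → 1 ('c')
  [8] 4/9 → 1 ('c')
  [9] 9/10 → 1 ('c')
  [10] 10/18 → 2 ('cf')
  [11] 18/16 → 0 ('')
  [12] 16/3 → 1 ('d')
  [13] 3/2 → 1 ('d')
  [14] 2/8 → 0 ('')
  [15] 8/0 → 1 ('e')
  [16] 0/6 → 2 ('ef')
  [17] 6/11 → 0 ('')
  [18] 11/19 → 1 ('f')
  [19] 19/1 → 1 ('f')
  [20] 1/7 → 1 ('f')

n(n+1)/2 = 21·22/2 = 231
Σ LCP = 0 + 1 + 2 + 1 + 0 + 1 + 0 + 1 + 1 + 1 + 2 + 0 + 1 + 1 + 0 + 1 + 2 + 0 + 1 + 1 + 1 = 18
distinct = 231 − 18 = 213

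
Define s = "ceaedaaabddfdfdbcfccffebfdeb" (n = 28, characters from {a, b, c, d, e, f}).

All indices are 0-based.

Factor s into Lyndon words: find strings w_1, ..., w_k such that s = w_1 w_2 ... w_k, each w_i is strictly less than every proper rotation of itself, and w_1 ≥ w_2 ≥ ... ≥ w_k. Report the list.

["ce", "aed", "aaabddfdfdbcfccffebfdeb"]

emit factor 1: 'ce' (i=0, period=2)
emit factor 2: 'aed' (i=2, period=3)
emit factor 3: 'aaabddfdfdbcfccffebfdeb' (i=5, period=23)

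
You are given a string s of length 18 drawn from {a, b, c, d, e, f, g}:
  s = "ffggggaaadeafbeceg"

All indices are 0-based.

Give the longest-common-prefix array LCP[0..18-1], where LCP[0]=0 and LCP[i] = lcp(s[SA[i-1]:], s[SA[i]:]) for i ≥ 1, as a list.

rank→(start, suffix):
  0 → (6, 'aaadeafbeceg')
  1 → (7, 'aadeafbeceg')
  2 → (8, 'adeafbeceg')
  3 → (11, 'afbeceg')
  4 → (13, 'beceg')
  5 → (15, 'ceg')
  6 → (9, 'deafbeceg')
  7 → (10, 'eafbeceg')
  8 → (14, 'eceg')
  9 → (16, 'eg')
  10 → (12, 'fbeceg')
  11 → (0, 'ffggggaaadeafbeceg')
  12 → (1, 'fggggaaadeafbeceg')
  13 → (17, 'g')
  14 → (5, 'gaaadeafbeceg')
  15 → (4, 'ggaaadeafbeceg')
  16 → (3, 'gggaaadeafbeceg')
  17 → (2, 'ggggaaadeafbeceg')

SA = [6, 7, 8, 11, 13, 15, 9, 10, 14, 16, 12, 0, 1, 17, 5, 4, 3, 2]
rank  pair      lcp
   1  s[6:],s[7:]  2  'aa'
   2  s[7:],s[8:]  1  'a'
   3  s[8:],s[11:]  1  'a'
   4  s[11:],s[13:]  0  ''
   5  s[13:],s[15:]  0  ''
   6  s[15:],s[9:]  0  ''
   7  s[9:],s[10:]  0  ''
   8  s[10:],s[14:]  1  'e'
   9  s[14:],s[16:]  1  'e'
  10  s[16:],s[12:]  0  ''
  11  s[12:],s[0:]  1  'f'
  12  s[0:],s[1:]  1  'f'
  13  s[1:],s[17:]  0  ''
  14  s[17:],s[5:]  1  'g'
  15  s[5:],s[4:]  1  'g'
  16  s[4:],s[3:]  2  'gg'
  17  s[3:],s[2:]  3  'ggg'

[0, 2, 1, 1, 0, 0, 0, 0, 1, 1, 0, 1, 1, 0, 1, 1, 2, 3]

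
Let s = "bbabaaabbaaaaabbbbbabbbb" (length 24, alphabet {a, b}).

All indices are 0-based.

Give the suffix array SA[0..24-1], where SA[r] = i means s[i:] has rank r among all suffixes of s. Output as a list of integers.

rank | idx | suffix
   0 |   9 | aaaaabbbbbabbbb
   1 |  10 | aaaabbbbbabbbb
   2 |   4 | aaabbaaaaabbbbbabbbb
   3 |  11 | aaabbbbbabbbb
   4 |   5 | aabbaaaaabbbbbabbbb
   5 |  12 | aabbbbbabbbb
   6 |   2 | abaaabbaaaaabbbbbabbbb
   7 |   6 | abbaaaaabbbbbabbbb
   8 |  19 | abbbb
   9 |  13 | abbbbbabbbb
  10 |  23 | b
  11 |   8 | baaaaabbbbbabbbb
  12 |   3 | baaabbaaaaabbbbbabbbb
  13 |   1 | babaaabbaaaaabbbbbabbbb
  14 |  18 | babbbb
  15 |  22 | bb
  16 |   7 | bbaaaaabbbbbabbbb
  17 |   0 | bbabaaabbaaaaabbbbbabbbb
  18 |  17 | bbabbbb
  19 |  21 | bbb
  20 |  16 | bbbabbbb
  21 |  20 | bbbb
  22 |  15 | bbbbabbbb
  23 |  14 | bbbbbabbbb

[9, 10, 4, 11, 5, 12, 2, 6, 19, 13, 23, 8, 3, 1, 18, 22, 7, 0, 17, 21, 16, 20, 15, 14]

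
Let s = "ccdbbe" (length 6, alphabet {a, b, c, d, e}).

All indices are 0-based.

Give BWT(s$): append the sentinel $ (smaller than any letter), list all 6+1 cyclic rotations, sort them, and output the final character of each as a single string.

edb$ccb

rank  rotation last
    0  $ccdbbe  e
    1  bbe$ccd  d
    2  be$ccdb  b
    3  ccdbbe$  $
    4  cdbbe$c  c
    5  dbbe$cc  c
    6  e$ccdbb  b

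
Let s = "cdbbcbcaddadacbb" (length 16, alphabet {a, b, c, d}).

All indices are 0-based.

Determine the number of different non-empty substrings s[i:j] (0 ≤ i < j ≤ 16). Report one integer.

119

rank | idx | suffix
   0 |  12 | acbb
   1 |  10 | adacbb
   2 |   7 | addadacbb
   3 |  15 | b
   4 |  14 | bb
   5 |   2 | bbcbcaddadacbb
   6 |   5 | bcaddadacbb
   7 |   3 | bcbcaddadacbb
   8 |   6 | caddadacbb
   9 |  13 | cbb
  10 |   4 | cbcaddadacbb
  11 |   0 | cdbbcbcaddadacbb
  12 |  11 | dacbb
  13 |   9 | dadacbb
  14 |   1 | dbbcbcaddadacbb
  15 |   8 | ddadacbb

SA = [12, 10, 7, 15, 14, 2, 5, 3, 6, 13, 4, 0, 11, 9, 1, 8]
i: (SA[i-1],SA[i]) lcp shared
  1: (12,10) 1 'a'
  2: (10,7) 2 'ad'
  3: (7,15) 0 ''
  4: (15,14) 1 'b'
  5: (14,2) 2 'bb'
  6: (2,5) 1 'b'
  7: (5,3) 2 'bc'
  8: (3,6) 0 ''
  9: (6,13) 1 'c'
  10: (13,4) 2 'cb'
  11: (4,0) 1 'c'
  12: (0,11) 0 ''
  13: (11,9) 2 'da'
  14: (9,1) 1 'd'
  15: (1,8) 1 'd'

n(n+1)/2 = 16·17/2 = 136
Σ LCP = 0 + 1 + 2 + 0 + 1 + 2 + 1 + 2 + 0 + 1 + 2 + 1 + 0 + 2 + 1 + 1 = 17
distinct = 136 − 17 = 119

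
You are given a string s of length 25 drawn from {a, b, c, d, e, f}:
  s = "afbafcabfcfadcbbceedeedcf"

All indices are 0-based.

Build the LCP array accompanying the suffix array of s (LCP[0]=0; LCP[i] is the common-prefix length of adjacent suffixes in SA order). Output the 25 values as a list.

rank→(start, suffix):
  0 → (6, 'abfcfadcbbceedeedcf')
  1 → (11, 'adcbbceedeedcf')
  2 → (0, 'afbafcabfcfadcbbceedeedcf')
  3 → (3, 'afcabfcfadcbbceedeedcf')
  4 → (2, 'bafcabfcfadcbbceedeedcf')
  5 → (14, 'bbceedeedcf')
  6 → (15, 'bceedeedcf')
  7 → (7, 'bfcfadcbbceedeedcf')
  8 → (5, 'cabfcfadcbbceedeedcf')
  9 → (13, 'cbbceedeedcf')
  10 → (16, 'ceedeedcf')
  11 → (23, 'cf')
  12 → (9, 'cfadcbbceedeedcf')
  13 → (12, 'dcbbceedeedcf')
  14 → (22, 'dcf')
  15 → (19, 'deedcf')
  16 → (21, 'edcf')
  17 → (18, 'edeedcf')
  18 → (20, 'eedcf')
  19 → (17, 'eedeedcf')
  20 → (24, 'f')
  21 → (10, 'fadcbbceedeedcf')
  22 → (1, 'fbafcabfcfadcbbceedeedcf')
  23 → (4, 'fcabfcfadcbbceedeedcf')
  24 → (8, 'fcfadcbbceedeedcf')

SA = [6, 11, 0, 3, 2, 14, 15, 7, 5, 13, 16, 23, 9, 12, 22, 19, 21, 18, 20, 17, 24, 10, 1, 4, 8]
[i] adj suffixes → lcp
  [1] 6/11 → 1 ('a')
  [2] 11/0 → 1 ('a')
  [3] 0/3 → 2 ('af')
  [4] 3/2 → 0 ('')
  [5] 2/14 → 1 ('b')
  [6] 14/15 → 1 ('b')
  [7] 15/7 → 1 ('b')
  [8] 7/5 → 0 ('')
  [9] 5/13 → 1 ('c')
  [10] 13/16 → 1 ('c')
  [11] 16/23 → 1 ('c')
  [12] 23/9 → 2 ('cf')
  [13] 9/12 → 0 ('')
  [14] 12/22 → 2 ('dc')
  [15] 22/19 → 1 ('d')
  [16] 19/21 → 0 ('')
  [17] 21/18 → 2 ('ed')
  [18] 18/20 → 1 ('e')
  [19] 20/17 → 3 ('eed')
  [20] 17/24 → 0 ('')
  [21] 24/10 → 1 ('f')
  [22] 10/1 → 1 ('f')
  [23] 1/4 → 1 ('f')
  [24] 4/8 → 2 ('fc')

[0, 1, 1, 2, 0, 1, 1, 1, 0, 1, 1, 1, 2, 0, 2, 1, 0, 2, 1, 3, 0, 1, 1, 1, 2]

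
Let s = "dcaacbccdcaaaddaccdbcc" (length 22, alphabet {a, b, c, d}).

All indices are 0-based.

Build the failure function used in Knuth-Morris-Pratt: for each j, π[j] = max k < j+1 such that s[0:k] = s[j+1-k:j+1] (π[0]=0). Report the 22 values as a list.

π[0] = 0
j=1 s[j]='c': π[1]=0 (border '')
j=2 s[j]='a': π[2]=0 (border '')
j=3 s[j]='a': π[3]=0 (border '')
j=4 s[j]='c': π[4]=0 (border '')
j=5 s[j]='b': π[5]=0 (border '')
j=6 s[j]='c': π[6]=0 (border '')
j=7 s[j]='c': π[7]=0 (border '')
j=8 s[j]='d': π[8]=1 (border 'd')
j=9 s[j]='c': π[9]=2 (border 'dc')
j=10 s[j]='a': π[10]=3 (border 'dca')
j=11 s[j]='a': π[11]=4 (border 'dcaa')
j=12 s[j]='a': k: 4→0; π[12]=0 (border '')
j=13 s[j]='d': π[13]=1 (border 'd')
j=14 s[j]='d': k: 1→0; π[14]=1 (border 'd')
j=15 s[j]='a': k: 1→0; π[15]=0 (border '')
j=16 s[j]='c': π[16]=0 (border '')
j=17 s[j]='c': π[17]=0 (border '')
j=18 s[j]='d': π[18]=1 (border 'd')
j=19 s[j]='b': k: 1→0; π[19]=0 (border '')
j=20 s[j]='c': π[20]=0 (border '')
j=21 s[j]='c': π[21]=0 (border '')

[0, 0, 0, 0, 0, 0, 0, 0, 1, 2, 3, 4, 0, 1, 1, 0, 0, 0, 1, 0, 0, 0]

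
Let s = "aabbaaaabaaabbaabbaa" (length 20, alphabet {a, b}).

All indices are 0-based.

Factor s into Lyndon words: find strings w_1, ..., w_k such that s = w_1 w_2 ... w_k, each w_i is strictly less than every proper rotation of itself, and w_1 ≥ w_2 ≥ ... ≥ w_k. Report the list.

emit factor 1: 'aabb' (i=0, period=4)
emit factor 2: 'aaaabaaabbaabb' (i=4, period=14)
emit factor 3: 'a' (i=18, period=1)
emit factor 4: 'a' (i=19, period=1)

["aabb", "aaaabaaabbaabb", "a", "a"]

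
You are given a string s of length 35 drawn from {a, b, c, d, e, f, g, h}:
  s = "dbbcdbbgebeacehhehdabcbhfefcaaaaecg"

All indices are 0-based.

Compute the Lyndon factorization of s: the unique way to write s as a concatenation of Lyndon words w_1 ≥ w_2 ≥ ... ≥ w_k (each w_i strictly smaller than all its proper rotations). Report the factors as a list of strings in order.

emit factor 1: 'd' (i=0, period=1)
emit factor 2: 'bbcdbbgebe' (i=1, period=10)
emit factor 3: 'acehhehd' (i=11, period=8)
emit factor 4: 'abcbhfefc' (i=19, period=9)
emit factor 5: 'aaaaecg' (i=28, period=7)

["d", "bbcdbbgebe", "acehhehd", "abcbhfefc", "aaaaecg"]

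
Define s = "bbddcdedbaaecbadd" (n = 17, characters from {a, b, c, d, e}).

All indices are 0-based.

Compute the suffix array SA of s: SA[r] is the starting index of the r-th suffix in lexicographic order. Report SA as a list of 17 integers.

rank→(start, suffix):
  0 → (9, 'aaecbadd')
  1 → (14, 'add')
  2 → (10, 'aecbadd')
  3 → (8, 'baaecbadd')
  4 → (13, 'badd')
  5 → (0, 'bbddcdedbaaecbadd')
  6 → (1, 'bddcdedbaaecbadd')
  7 → (12, 'cbadd')
  8 → (4, 'cdedbaaecbadd')
  9 → (16, 'd')
  10 → (7, 'dbaaecbadd')
  11 → (3, 'dcdedbaaecbadd')
  12 → (15, 'dd')
  13 → (2, 'ddcdedbaaecbadd')
  14 → (5, 'dedbaaecbadd')
  15 → (11, 'ecbadd')
  16 → (6, 'edbaaecbadd')

[9, 14, 10, 8, 13, 0, 1, 12, 4, 16, 7, 3, 15, 2, 5, 11, 6]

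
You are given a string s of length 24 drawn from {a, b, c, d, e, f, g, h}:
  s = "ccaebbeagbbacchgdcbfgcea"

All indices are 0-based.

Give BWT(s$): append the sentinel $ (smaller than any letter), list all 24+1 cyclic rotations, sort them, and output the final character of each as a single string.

rank  rotation                   last
    0  $ccaebbeagbbacchgdcbfgcea  a
    1  a$ccaebbeagbbacchgdcbfgce  e
    2  acchgdcbfgcea$ccaebbeagbb  b
    3  aebbeagbbacchgdcbfgcea$cc  c
    4  agbbacchgdcbfgcea$ccaebbe  e
    5  bacchgdcbfgcea$ccaebbeagb  b
    6  bbacchgdcbfgcea$ccaebbeag  g
    7  bbeagbbacchgdcbfgcea$ccae  e
    8  beagbbacchgdcbfgcea$ccaeb  b
    9  bfgcea$ccaebbeagbbacchgdc  c
   10  caebbeagbbacchgdcbfgcea$c  c
   11  cbfgcea$ccaebbeagbbacchgd  d
   12  ccaebbeagbbacchgdcbfgcea$  $
   13  cchgdcbfgcea$ccaebbeagbba  a
   14  cea$ccaebbeagbbacchgdcbfg  g
   15  chgdcbfgcea$ccaebbeagbbac  c
   16  dcbfgcea$ccaebbeagbbacchg  g
   17  ea$ccaebbeagbbacchgdcbfgc  c
   18  eagbbacchgdcbfgcea$ccaebb  b
   19  ebbeagbbacchgdcbfgcea$cca  a
   20  fgcea$ccaebbeagbbacchgdcb  b
   21  gbbacchgdcbfgcea$ccaebbea  a
   22  gcea$ccaebbeagbbacchgdcbf  f
   23  gdcbfgcea$ccaebbeagbbacch  h
   24  hgdcbfgcea$ccaebbeagbbacc  c

aebcebgebccd$agcgcbabafhc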